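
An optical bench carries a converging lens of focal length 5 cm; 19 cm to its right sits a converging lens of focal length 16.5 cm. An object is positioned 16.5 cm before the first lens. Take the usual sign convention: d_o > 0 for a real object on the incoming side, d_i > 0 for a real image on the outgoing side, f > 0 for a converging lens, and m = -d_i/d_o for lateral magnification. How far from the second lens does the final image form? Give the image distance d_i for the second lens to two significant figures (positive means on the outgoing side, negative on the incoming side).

-42 cm

Applying the thin-lens equation to the first lens, 1/5 = 1/16.5 + 1/d_i1, which gives d_i1 = 7.174 cm.
That image sits 11.826 cm in front of the second lens, so d_o2 = 11.826 cm.
Applying the thin-lens equation again with f_2 = 16.5 cm and d_o2 = 11.826 cm gives d_i2 = -41.749 cm.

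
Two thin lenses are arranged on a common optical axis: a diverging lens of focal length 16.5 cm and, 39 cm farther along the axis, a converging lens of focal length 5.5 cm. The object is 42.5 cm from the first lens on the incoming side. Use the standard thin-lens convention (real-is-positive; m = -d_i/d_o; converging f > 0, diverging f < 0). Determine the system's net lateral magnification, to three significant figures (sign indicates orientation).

First lens: d_i1 = 1/(1/(-16.5) - 1/42.5) = -11.886 cm.
m_1 = -(-11.886)/42.5 = 0.2797.
The intermediate image is virtual, 11.886 cm to the left of lens 1, so d_o2 = L - d_i1 = 39 - (-11.886) = 50.886 cm.
Second lens: d_i2 = 1/(1/5.5 - 1/(50.886)) = 6.167 cm.
m_2 = -(6.167)/(50.886) = -0.1212.
The system's lateral magnification is m_1 m_2 = (0.2797)(-0.1212) = -0.0339.

-0.0339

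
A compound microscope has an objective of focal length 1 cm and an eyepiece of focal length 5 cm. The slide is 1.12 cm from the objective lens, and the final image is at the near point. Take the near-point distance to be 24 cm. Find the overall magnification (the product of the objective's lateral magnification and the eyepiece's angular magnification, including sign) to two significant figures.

-48

Objective: 1/d_i = 1/f_obj - 1/d_o = 1/1 - 1/1.12 = 0.10714 cm^-1, so d_i = 9.333 cm.
m_obj = -d_i/d_o = -9.333/1.12 = -8.333.
Eyepiece angular magnification (image at near point): M_eye = 1 + D/f_e = 1 + 24/5 = 5.800.
Overall M = m_obj x M_eye = (-8.333)(5.800) = -48.33.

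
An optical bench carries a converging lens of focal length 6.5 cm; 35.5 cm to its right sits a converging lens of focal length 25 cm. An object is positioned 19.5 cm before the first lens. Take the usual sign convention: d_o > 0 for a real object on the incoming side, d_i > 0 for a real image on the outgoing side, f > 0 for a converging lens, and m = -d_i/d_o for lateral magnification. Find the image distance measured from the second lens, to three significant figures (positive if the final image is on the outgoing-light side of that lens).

858 cm

First lens: d_i1 = 1/(1/6.5 - 1/19.5) = 9.750 cm.
That image sits 25.750 cm in front of the second lens, so d_o2 = 25.750 cm.
Second lens: d_i2 = 1/(1/25 - 1/(25.750)) = 858.333 cm.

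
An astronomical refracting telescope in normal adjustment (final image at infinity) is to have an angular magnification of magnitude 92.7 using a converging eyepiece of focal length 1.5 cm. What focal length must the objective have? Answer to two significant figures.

|M| = f_obj/|f_eye|, so f_obj = |M| x |f_eye| = 92.7 x 1.5 = 139.050 cm.

140 cm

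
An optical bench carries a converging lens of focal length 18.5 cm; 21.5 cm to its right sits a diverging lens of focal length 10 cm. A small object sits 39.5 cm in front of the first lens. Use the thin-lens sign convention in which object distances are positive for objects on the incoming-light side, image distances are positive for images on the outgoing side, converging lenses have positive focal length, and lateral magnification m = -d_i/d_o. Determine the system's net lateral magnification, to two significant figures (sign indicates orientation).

2.7

Applying the thin-lens equation to the first lens, 1/18.5 = 1/39.5 + 1/d_i1, which gives d_i1 = 34.798 cm.
Its lateral magnification is m_1 = -d_i1/d_o1 = -(34.798)/39.5 = -0.8810.
Since 34.798 cm > 21.5 cm, the first image lies past the second lens and serves as a virtual object: d_o2 = L - d_i1 = -13.298 cm.
Applying the thin-lens equation again with f_2 = -10 cm and d_o2 = -13.298 cm gives d_i2 = -40.325 cm.
m_2 = -(-40.325)/(-13.298) = -3.0325.
The system's lateral magnification is m_1 m_2 = (-0.8810)(-3.0325) = 2.6715.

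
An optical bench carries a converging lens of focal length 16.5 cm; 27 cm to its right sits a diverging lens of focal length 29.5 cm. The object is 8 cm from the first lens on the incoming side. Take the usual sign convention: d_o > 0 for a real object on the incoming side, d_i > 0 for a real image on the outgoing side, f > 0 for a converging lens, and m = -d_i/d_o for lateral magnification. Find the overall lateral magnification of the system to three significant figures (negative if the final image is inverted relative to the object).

0.795

Lens 1: 1/d_i1 = 1/f_1 - 1/d_o1 = 1/16.5 - 1/8 = -0.06439 cm^-1, so d_i1 = -15.529 cm.
m_1 = -(-15.529)/8 = 1.9412.
The intermediate image is virtual, 15.529 cm to the left of lens 1, so d_o2 = L - d_i1 = 27 - (-15.529) = 42.529 cm.
Lens 2: 1/d_i2 = 1/f_2 - 1/d_o2 = 1/(-29.5) - 1/(42.529) = -0.05741 cm^-1, so d_i2 = -17.418 cm.
m_2 = -(-17.418)/(42.529) = 0.4096.
Total m = m_1 x m_2 = (1.9412)(0.4096) = 0.7950.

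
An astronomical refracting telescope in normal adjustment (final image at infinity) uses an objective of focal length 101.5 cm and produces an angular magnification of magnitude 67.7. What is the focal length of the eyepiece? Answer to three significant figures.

1.50 cm

|M| = f_obj/f_eye, so f_eye = f_obj/|M| = 101.5/67.7 = 1.499 cm.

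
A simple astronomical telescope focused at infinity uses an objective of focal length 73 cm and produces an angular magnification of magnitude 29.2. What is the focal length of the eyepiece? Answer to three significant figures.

2.50 cm

|M| = f_obj/f_eye, so f_eye = f_obj/|M| = 73/29.2 = 2.500 cm.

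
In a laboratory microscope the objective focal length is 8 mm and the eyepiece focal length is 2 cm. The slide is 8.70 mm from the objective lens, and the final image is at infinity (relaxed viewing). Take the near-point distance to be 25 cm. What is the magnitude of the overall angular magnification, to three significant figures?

Convert to cm: f_obj = 8 mm = 0.8 cm; d_o = 8.70 mm = 0.87 cm.
Objective: 1/d_i = 1/f_obj - 1/d_o = 1/0.8 - 1/0.87 = 0.10057 cm^-1, so d_i = 9.943 cm.
m_obj = -d_i/d_o = -9.943/0.87 = -11.429.
Eyepiece angular magnification (image at infinity): M_eye = D/f_e = 25/2 = 12.500.
Overall M = m_obj x M_eye = (-11.429)(12.500) = -142.86.
|M| = 142.86.

143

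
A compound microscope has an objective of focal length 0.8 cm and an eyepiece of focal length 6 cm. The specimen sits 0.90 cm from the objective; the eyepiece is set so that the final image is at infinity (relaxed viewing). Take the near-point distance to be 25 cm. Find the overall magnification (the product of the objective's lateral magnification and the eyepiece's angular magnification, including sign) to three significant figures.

-33.3

Objective: 1/d_i = 1/f_obj - 1/d_o = 1/0.8 - 1/0.90 = 0.13889 cm^-1, so d_i = 7.200 cm.
m_obj = -d_i/d_o = -7.200/0.90 = -8.000.
Eyepiece angular magnification (image at infinity): M_eye = D/f_e = 25/6 = 4.167.
Overall M = m_obj x M_eye = (-8.000)(4.167) = -33.33.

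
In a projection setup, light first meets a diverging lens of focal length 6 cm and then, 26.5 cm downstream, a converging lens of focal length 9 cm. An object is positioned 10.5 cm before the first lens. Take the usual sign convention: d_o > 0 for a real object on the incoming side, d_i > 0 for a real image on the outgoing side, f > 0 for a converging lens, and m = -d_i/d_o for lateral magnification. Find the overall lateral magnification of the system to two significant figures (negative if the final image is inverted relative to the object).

Lens 1: 1/d_i1 = 1/f_1 - 1/d_o1 = 1/(-6) - 1/10.5 = -0.26190 cm^-1, so d_i1 = -3.818 cm.
m_1 = -(-3.818)/10.5 = 0.3636.
The intermediate image is virtual, 3.818 cm to the left of lens 1, so d_o2 = L - d_i1 = 26.5 - (-3.818) = 30.318 cm.
Lens 2: 1/d_i2 = 1/f_2 - 1/d_o2 = 1/9 - 1/(30.318) = 0.07813 cm^-1, so d_i2 = 12.800 cm.
m_2 = -(12.800)/(30.318) = -0.4222.
Overall magnification: m = m_1 m_2 = -0.1535.

-0.15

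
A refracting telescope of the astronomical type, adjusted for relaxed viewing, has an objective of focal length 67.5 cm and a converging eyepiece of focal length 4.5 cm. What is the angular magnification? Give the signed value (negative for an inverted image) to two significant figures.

-15

M = -f_obj/f_eye = -67.5/(4.5) = -15.000.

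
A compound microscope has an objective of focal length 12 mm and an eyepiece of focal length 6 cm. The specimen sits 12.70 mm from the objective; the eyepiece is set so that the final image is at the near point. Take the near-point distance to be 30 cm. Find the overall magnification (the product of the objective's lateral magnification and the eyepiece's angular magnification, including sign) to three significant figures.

Convert to cm: f_obj = 12 mm = 1.2 cm; d_o = 12.70 mm = 1.27 cm.
Objective: 1/d_i = 1/f_obj - 1/d_o = 1/1.2 - 1/1.27 = 0.04593 cm^-1, so d_i = 21.771 cm.
m_obj = -d_i/d_o = -21.771/1.27 = -17.143.
Eyepiece angular magnification (image at near point): M_eye = 1 + D/f_e = 1 + 30/6 = 6.000.
Overall M = m_obj x M_eye = (-17.143)(6.000) = -102.86.

-103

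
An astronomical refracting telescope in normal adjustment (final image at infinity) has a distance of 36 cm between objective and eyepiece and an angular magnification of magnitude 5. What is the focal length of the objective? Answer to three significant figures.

In normal adjustment the tube length equals f_obj + f_eye and |M| = f_obj/f_eye.
So f_obj = 5 f_eye and 5 f_eye + f_eye = 36 cm, giving f_eye = 36/6 = 6.000 cm and f_obj = 30.000 cm.

30.0 cm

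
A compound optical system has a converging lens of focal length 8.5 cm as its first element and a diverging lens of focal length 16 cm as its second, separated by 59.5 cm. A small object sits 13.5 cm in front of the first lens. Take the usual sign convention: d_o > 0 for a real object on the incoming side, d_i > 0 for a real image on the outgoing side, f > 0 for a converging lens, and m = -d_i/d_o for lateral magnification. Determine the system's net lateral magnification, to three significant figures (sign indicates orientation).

-0.518

Lens 1: 1/d_i1 = 1/f_1 - 1/d_o1 = 1/8.5 - 1/13.5 = 0.04357 cm^-1, so d_i1 = 22.950 cm.
m_1 = -(22.950)/13.5 = -1.7000.
That image sits 36.550 cm in front of the second lens, so d_o2 = 36.550 cm.
Lens 2: 1/d_i2 = 1/f_2 - 1/d_o2 = 1/(-16) - 1/(36.550) = -0.08986 cm^-1, so d_i2 = -11.128 cm.
m_2 = -(-11.128)/(36.550) = 0.3045.
The system's lateral magnification is m_1 m_2 = (-1.7000)(0.3045) = -0.5176.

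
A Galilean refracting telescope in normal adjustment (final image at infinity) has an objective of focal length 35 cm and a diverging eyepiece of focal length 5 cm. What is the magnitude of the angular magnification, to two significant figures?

7.0

|M| = f_obj/|f_eye| = 35/5 = 7.000.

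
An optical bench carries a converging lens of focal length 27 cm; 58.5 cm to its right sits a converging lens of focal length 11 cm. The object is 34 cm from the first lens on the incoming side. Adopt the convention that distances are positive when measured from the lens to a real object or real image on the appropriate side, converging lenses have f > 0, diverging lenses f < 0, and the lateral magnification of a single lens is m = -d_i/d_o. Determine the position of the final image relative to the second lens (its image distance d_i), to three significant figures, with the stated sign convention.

First lens: d_i1 = 1/(1/27 - 1/34) = 131.143 cm.
Since 131.143 cm > 58.5 cm, the first image lies past the second lens and serves as a virtual object: d_o2 = L - d_i1 = -72.643 cm.
Second lens: d_i2 = 1/(1/11 - 1/(-72.643)) = 9.553 cm.

9.55 cm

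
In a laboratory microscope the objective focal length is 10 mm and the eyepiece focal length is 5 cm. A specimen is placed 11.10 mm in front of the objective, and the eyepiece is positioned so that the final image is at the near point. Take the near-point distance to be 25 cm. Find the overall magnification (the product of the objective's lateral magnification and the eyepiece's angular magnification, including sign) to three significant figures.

-54.5

Convert to cm: f_obj = 10 mm = 1 cm; d_o = 11.10 mm = 1.11 cm.
Objective: 1/d_i = 1/f_obj - 1/d_o = 1/1 - 1/1.11 = 0.09910 cm^-1, so d_i = 10.091 cm.
m_obj = -d_i/d_o = -10.091/1.11 = -9.091.
Eyepiece angular magnification (image at near point): M_eye = 1 + D/f_e = 1 + 25/5 = 6.000.
Overall M = m_obj x M_eye = (-9.091)(6.000) = -54.55.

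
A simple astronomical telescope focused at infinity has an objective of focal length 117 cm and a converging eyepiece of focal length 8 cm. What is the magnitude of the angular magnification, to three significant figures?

|M| = f_obj/|f_eye| = 117/8 = 14.625.

14.6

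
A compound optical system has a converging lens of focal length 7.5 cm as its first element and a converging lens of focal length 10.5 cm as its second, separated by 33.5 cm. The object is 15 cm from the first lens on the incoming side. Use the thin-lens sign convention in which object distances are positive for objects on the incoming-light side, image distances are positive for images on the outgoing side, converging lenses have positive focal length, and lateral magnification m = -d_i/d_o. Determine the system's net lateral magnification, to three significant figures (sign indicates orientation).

Lens 1: 1/d_i1 = 1/f_1 - 1/d_o1 = 1/7.5 - 1/15 = 0.06667 cm^-1, so d_i1 = 15.000 cm.
m_1 = -(15.000)/15 = -1.0000.
That image sits 18.500 cm in front of the second lens, so d_o2 = 18.500 cm.
Lens 2: 1/d_i2 = 1/f_2 - 1/d_o2 = 1/10.5 - 1/(18.500) = 0.04118 cm^-1, so d_i2 = 24.281 cm.
m_2 = -(24.281)/(18.500) = -1.3125.
Overall magnification: m = m_1 m_2 = 1.3125.

1.31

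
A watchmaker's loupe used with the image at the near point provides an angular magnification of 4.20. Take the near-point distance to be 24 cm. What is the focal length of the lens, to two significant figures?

For the image at the near point, M = 1 + D/f.
f = D/(M - 1) = 24/(4.2 - 1) = 7.500 cm.

7.5 cm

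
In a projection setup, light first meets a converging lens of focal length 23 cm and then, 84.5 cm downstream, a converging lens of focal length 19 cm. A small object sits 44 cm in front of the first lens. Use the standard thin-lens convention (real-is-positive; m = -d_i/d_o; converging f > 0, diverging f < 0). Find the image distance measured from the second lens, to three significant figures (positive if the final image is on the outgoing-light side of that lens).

First lens: d_i1 = 1/(1/23 - 1/44) = 48.190 cm.
Object distance for lens 2: d_o2 = 84.5 - 48.190 = 36.310 cm.
Second lens: d_i2 = 1/(1/19 - 1/(36.310)) = 39.856 cm.

39.9 cm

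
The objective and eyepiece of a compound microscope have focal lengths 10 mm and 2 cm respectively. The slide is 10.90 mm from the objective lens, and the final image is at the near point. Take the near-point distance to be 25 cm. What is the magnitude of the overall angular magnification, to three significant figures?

Convert to cm: f_obj = 10 mm = 1 cm; d_o = 10.90 mm = 1.09 cm.
Objective: 1/d_i = 1/f_obj - 1/d_o = 1/1 - 1/1.09 = 0.08257 cm^-1, so d_i = 12.111 cm.
m_obj = -d_i/d_o = -12.111/1.09 = -11.111.
Eyepiece angular magnification (image at near point): M_eye = 1 + D/f_e = 1 + 25/2 = 13.500.
Overall M = m_obj x M_eye = (-11.111)(13.500) = -150.00.
|M| = 150.00.

150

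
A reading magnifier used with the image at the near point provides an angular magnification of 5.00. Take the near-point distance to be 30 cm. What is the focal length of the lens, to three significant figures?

For the image at the near point, M = 1 + D/f.
f = D/(M - 1) = 30/(5.0 - 1) = 7.500 cm.

7.50 cm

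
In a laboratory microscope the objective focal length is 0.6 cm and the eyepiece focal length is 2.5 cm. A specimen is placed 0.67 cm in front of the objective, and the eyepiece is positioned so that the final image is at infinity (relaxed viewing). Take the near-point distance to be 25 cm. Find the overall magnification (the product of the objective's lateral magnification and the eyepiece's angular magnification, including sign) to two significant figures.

-86

Objective: 1/d_i = 1/f_obj - 1/d_o = 1/0.6 - 1/0.67 = 0.17413 cm^-1, so d_i = 5.743 cm.
m_obj = -d_i/d_o = -5.743/0.67 = -8.571.
Eyepiece angular magnification (image at infinity): M_eye = D/f_e = 25/2.5 = 10.000.
Overall M = m_obj x M_eye = (-8.571)(10.000) = -85.71.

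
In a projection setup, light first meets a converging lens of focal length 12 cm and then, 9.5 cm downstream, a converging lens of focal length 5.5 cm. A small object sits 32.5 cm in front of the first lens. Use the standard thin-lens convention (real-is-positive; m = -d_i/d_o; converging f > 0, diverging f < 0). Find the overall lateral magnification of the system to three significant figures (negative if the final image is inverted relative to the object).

-0.214

Applying the thin-lens equation to the first lens, 1/12 = 1/32.5 + 1/d_i1, which gives d_i1 = 19.024 cm.
Its lateral magnification is m_1 = -d_i1/d_o1 = -(19.024)/32.5 = -0.5854.
This image would form 19.024 cm past lens 1, i.e. 9.524 cm beyond lens 2, so it is a virtual object for lens 2: d_o2 = 9.5 - 19.024 = -9.524 cm.
Applying the thin-lens equation again with f_2 = 5.5 cm and d_o2 = -9.524 cm gives d_i2 = 3.487 cm.
m_2 = -(3.487)/(-9.524) = 0.3661.
The system's lateral magnification is m_1 m_2 = (-0.5854)(0.3661) = -0.2143.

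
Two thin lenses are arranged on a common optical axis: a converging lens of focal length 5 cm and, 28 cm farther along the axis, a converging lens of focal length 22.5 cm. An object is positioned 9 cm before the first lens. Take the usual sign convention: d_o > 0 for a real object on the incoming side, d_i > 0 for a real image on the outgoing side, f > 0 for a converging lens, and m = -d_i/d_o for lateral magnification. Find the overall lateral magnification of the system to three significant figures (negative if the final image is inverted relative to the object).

Applying the thin-lens equation to the first lens, 1/5 = 1/9 + 1/d_i1, which gives d_i1 = 11.250 cm.
Its lateral magnification is m_1 = -d_i1/d_o1 = -(11.250)/9 = -1.2500.
The intermediate image is 11.250 cm to the right of lens 1, so d_o2 = L - d_i1 = 28 - 11.250 = 16.750 cm.
Applying the thin-lens equation again with f_2 = 22.5 cm and d_o2 = 16.750 cm gives d_i2 = -65.543 cm.
m_2 = -(-65.543)/(16.750) = 3.9130.
Overall magnification: m = m_1 m_2 = -4.8913.

-4.89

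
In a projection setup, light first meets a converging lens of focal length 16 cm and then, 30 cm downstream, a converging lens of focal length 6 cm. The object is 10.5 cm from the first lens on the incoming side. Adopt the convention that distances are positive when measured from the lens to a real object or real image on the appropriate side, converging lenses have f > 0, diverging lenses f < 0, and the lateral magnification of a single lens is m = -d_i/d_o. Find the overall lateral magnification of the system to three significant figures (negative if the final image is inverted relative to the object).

-0.320

Lens 1: 1/d_i1 = 1/f_1 - 1/d_o1 = 1/16 - 1/10.5 = -0.03274 cm^-1, so d_i1 = -30.545 cm.
m_1 = -(-30.545)/10.5 = 2.9091.
With d_i1 < 0 the first image is virtual and lies on the object side; the object distance for lens 2 is d_o2 = 30 - (-30.545) = 60.545 cm.
Lens 2: 1/d_i2 = 1/f_2 - 1/d_o2 = 1/6 - 1/(60.545) = 0.15015 cm^-1, so d_i2 = 6.660 cm.
m_2 = -(6.660)/(60.545) = -0.1100.
Total m = m_1 x m_2 = (2.9091)(-0.1100) = -0.3200.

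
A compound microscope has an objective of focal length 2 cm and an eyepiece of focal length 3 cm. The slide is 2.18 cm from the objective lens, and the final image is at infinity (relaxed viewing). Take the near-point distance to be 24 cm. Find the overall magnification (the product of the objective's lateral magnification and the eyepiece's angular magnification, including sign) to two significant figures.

Objective: 1/d_i = 1/f_obj - 1/d_o = 1/2 - 1/2.18 = 0.04128 cm^-1, so d_i = 24.222 cm.
m_obj = -d_i/d_o = -24.222/2.18 = -11.111.
Eyepiece angular magnification (image at infinity): M_eye = D/f_e = 24/3 = 8.000.
Overall M = m_obj x M_eye = (-11.111)(8.000) = -88.89.

-89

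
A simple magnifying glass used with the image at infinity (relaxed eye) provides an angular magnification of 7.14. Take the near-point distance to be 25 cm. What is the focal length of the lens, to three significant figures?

3.50 cm

For the image at infinity, M = D/f.
f = D/M = 25/7.14 = 3.501 cm.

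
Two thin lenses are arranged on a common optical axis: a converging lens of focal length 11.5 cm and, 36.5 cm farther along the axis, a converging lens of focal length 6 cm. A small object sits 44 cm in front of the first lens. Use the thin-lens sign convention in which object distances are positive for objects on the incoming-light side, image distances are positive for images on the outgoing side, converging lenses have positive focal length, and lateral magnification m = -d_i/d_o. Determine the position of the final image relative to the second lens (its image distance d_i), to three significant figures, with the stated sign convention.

8.41 cm

Lens 1: 1/d_i1 = 1/f_1 - 1/d_o1 = 1/11.5 - 1/44 = 0.06423 cm^-1, so d_i1 = 15.569 cm.
The intermediate image is 15.569 cm to the right of lens 1, so d_o2 = L - d_i1 = 36.5 - 15.569 = 20.931 cm.
Lens 2: 1/d_i2 = 1/f_2 - 1/d_o2 = 1/6 - 1/(20.931) = 0.11889 cm^-1, so d_i2 = 8.411 cm.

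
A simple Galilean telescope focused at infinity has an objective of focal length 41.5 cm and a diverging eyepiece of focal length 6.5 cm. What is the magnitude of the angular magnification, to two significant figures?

|M| = f_obj/|f_eye| = 41.5/6.5 = 6.385.

6.4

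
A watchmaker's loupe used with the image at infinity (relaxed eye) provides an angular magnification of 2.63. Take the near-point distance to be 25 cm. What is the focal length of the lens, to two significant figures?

9.5 cm

For the image at infinity, M = D/f.
f = D/M = 25/2.63 = 9.506 cm.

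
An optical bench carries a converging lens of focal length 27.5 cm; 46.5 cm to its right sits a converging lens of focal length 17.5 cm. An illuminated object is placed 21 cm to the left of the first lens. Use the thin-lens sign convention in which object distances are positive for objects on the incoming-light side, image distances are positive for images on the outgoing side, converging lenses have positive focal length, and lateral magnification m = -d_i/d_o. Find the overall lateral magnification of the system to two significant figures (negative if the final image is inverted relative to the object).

Applying the thin-lens equation to the first lens, 1/27.5 = 1/21 + 1/d_i1, which gives d_i1 = -88.846 cm.
Its lateral magnification is m_1 = -d_i1/d_o1 = -(-88.846)/21 = 4.2308.
With d_i1 < 0 the first image is virtual and lies on the object side; the object distance for lens 2 is d_o2 = 46.5 - (-88.846) = 135.346 cm.
Applying the thin-lens equation again with f_2 = 17.5 cm and d_o2 = 135.346 cm gives d_i2 = 20.099 cm.
m_2 = -(20.099)/(135.346) = -0.1485.
The system's lateral magnification is m_1 m_2 = (4.2308)(-0.1485) = -0.6283.

-0.63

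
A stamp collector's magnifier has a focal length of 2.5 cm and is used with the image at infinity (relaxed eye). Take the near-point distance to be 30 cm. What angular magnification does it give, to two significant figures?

12

M = D/f = 30/2.5 = 12.000.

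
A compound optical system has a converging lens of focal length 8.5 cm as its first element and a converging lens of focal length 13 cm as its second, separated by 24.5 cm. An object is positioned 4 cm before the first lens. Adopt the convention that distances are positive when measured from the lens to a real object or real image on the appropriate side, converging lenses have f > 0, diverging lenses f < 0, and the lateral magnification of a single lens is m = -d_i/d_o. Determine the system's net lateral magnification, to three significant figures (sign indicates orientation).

-1.29

First lens: d_i1 = 1/(1/8.5 - 1/4) = -7.556 cm.
m_1 = -(-7.556)/4 = 1.8889.
With d_i1 < 0 the first image is virtual and lies on the object side; the object distance for lens 2 is d_o2 = 24.5 - (-7.556) = 32.056 cm.
Second lens: d_i2 = 1/(1/13 - 1/(32.056)) = 21.869 cm.
m_2 = -(21.869)/(32.056) = -0.6822.
The system's lateral magnification is m_1 m_2 = (1.8889)(-0.6822) = -1.2886.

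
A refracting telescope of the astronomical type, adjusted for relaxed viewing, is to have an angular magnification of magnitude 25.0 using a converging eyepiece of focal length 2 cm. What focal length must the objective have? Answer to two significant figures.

50 cm

|M| = f_obj/|f_eye|, so f_obj = |M| x |f_eye| = 25.0 x 2 = 50.000 cm.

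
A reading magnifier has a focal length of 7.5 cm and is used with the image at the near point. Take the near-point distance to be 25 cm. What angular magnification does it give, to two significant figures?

M = 1 + D/f = 1 + 25/7.5 = 4.333.

4.3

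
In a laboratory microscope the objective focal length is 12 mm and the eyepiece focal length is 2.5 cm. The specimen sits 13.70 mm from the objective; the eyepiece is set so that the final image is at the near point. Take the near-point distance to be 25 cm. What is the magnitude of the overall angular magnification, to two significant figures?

78

Convert to cm: f_obj = 12 mm = 1.2 cm; d_o = 13.70 mm = 1.37 cm.
Objective: 1/d_i = 1/f_obj - 1/d_o = 1/1.2 - 1/1.37 = 0.10341 cm^-1, so d_i = 9.671 cm.
m_obj = -d_i/d_o = -9.671/1.37 = -7.059.
Eyepiece angular magnification (image at near point): M_eye = 1 + D/f_e = 1 + 25/2.5 = 11.000.
Overall M = m_obj x M_eye = (-7.059)(11.000) = -77.65.
|M| = 77.65.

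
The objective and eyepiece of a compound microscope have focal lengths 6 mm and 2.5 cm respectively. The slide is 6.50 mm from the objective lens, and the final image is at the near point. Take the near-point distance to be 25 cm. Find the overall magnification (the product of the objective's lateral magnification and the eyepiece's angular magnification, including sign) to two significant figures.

-130

Convert to cm: f_obj = 6 mm = 0.6 cm; d_o = 6.50 mm = 0.65 cm.
Objective: 1/d_i = 1/f_obj - 1/d_o = 1/0.6 - 1/0.65 = 0.12821 cm^-1, so d_i = 7.800 cm.
m_obj = -d_i/d_o = -7.800/0.65 = -12.000.
Eyepiece angular magnification (image at near point): M_eye = 1 + D/f_e = 1 + 25/2.5 = 11.000.
Overall M = m_obj x M_eye = (-12.000)(11.000) = -132.00.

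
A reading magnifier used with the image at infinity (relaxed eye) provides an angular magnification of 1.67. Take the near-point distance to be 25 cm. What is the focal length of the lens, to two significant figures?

For the image at infinity, M = D/f.
f = D/M = 25/1.67 = 14.970 cm.

15 cm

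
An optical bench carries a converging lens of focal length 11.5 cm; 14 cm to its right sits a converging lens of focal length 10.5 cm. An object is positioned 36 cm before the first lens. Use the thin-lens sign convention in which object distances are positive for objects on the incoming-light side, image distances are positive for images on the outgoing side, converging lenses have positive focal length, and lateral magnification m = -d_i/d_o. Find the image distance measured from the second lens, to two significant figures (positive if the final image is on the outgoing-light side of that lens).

2.3 cm

Applying the thin-lens equation to the first lens, 1/11.5 = 1/36 + 1/d_i1, which gives d_i1 = 16.898 cm.
Since 16.898 cm > 14 cm, the first image lies past the second lens and serves as a virtual object: d_o2 = L - d_i1 = -2.898 cm.
Applying the thin-lens equation again with f_2 = 10.5 cm and d_o2 = -2.898 cm gives d_i2 = 2.271 cm.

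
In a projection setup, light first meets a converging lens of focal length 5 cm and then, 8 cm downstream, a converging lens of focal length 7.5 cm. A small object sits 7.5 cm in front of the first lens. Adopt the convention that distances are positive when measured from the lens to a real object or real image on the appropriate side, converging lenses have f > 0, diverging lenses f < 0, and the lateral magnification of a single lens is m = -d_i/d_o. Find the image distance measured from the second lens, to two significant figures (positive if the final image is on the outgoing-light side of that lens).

3.6 cm

Applying the thin-lens equation to the first lens, 1/5 = 1/7.5 + 1/d_i1, which gives d_i1 = 15.000 cm.
This image would form 15.000 cm past lens 1, i.e. 7.000 cm beyond lens 2, so it is a virtual object for lens 2: d_o2 = 8 - 15.000 = -7.000 cm.
Applying the thin-lens equation again with f_2 = 7.5 cm and d_o2 = -7.000 cm gives d_i2 = 3.621 cm.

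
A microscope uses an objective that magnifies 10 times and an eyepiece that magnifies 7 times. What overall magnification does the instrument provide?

70

The overall magnification of a compound microscope is the product of the objective and eyepiece magnifications:
M = M_obj x M_eye = 10 x 7 = 70.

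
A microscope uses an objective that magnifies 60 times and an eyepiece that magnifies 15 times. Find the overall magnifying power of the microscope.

The overall magnification of a compound microscope is the product of the objective and eyepiece magnifications:
M = M_obj x M_eye = 60 x 15 = 900.

900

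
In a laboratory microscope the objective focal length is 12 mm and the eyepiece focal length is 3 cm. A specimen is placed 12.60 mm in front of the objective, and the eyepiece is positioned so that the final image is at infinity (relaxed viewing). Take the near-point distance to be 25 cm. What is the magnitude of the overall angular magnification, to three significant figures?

Convert to cm: f_obj = 12 mm = 1.2 cm; d_o = 12.60 mm = 1.26 cm.
Objective: 1/d_i = 1/f_obj - 1/d_o = 1/1.2 - 1/1.26 = 0.03968 cm^-1, so d_i = 25.200 cm.
m_obj = -d_i/d_o = -25.200/1.26 = -20.000.
Eyepiece angular magnification (image at infinity): M_eye = D/f_e = 25/3 = 8.333.
Overall M = m_obj x M_eye = (-20.000)(8.333) = -166.67.
|M| = 166.67.

167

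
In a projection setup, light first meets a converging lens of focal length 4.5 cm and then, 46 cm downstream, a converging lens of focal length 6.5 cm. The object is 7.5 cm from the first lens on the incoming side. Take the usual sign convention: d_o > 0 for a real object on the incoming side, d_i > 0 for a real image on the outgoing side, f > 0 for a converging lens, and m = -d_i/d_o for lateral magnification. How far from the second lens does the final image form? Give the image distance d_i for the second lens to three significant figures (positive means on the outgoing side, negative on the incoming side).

First lens: d_i1 = 1/(1/4.5 - 1/7.5) = 11.250 cm.
That image sits 34.750 cm in front of the second lens, so d_o2 = 34.750 cm.
Second lens: d_i2 = 1/(1/6.5 - 1/(34.750)) = 7.996 cm.

8.00 cm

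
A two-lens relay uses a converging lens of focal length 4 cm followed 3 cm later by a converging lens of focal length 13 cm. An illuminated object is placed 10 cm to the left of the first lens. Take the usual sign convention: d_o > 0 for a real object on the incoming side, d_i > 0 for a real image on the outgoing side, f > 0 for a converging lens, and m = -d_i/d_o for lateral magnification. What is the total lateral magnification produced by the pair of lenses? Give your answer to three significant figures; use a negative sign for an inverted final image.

First lens: d_i1 = 1/(1/4 - 1/10) = 6.667 cm.
m_1 = -(6.667)/10 = -0.6667.
Since 6.667 cm > 3 cm, the first image lies past the second lens and serves as a virtual object: d_o2 = L - d_i1 = -3.667 cm.
Second lens: d_i2 = 1/(1/13 - 1/(-3.667)) = 2.860 cm.
m_2 = -(2.860)/(-3.667) = 0.7800.
Total m = m_1 x m_2 = (-0.6667)(0.7800) = -0.5200.

-0.520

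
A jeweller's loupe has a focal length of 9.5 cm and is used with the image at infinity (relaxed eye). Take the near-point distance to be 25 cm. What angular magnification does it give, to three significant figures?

M = D/f = 25/9.5 = 2.632.

2.63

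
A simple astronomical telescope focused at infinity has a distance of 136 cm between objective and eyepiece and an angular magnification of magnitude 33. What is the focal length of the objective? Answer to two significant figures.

130 cm

In normal adjustment the tube length equals f_obj + f_eye and |M| = f_obj/f_eye.
So f_obj = 33 f_eye and 33 f_eye + f_eye = 136 cm, giving f_eye = 136/34 = 4.000 cm and f_obj = 132.000 cm.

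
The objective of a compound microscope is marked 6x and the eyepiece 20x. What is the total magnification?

120

The overall magnification of a compound microscope is the product of the objective and eyepiece magnifications:
M = M_obj x M_eye = 6 x 20 = 120.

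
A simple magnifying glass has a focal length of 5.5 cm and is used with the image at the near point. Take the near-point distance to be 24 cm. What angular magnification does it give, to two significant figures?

M = 1 + D/f = 1 + 24/5.5 = 5.364.

5.4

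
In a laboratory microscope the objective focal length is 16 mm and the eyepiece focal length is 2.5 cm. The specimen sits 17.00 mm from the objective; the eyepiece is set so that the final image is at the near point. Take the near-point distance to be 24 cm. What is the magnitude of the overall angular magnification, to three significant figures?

170

Convert to cm: f_obj = 16 mm = 1.6 cm; d_o = 17.00 mm = 1.70 cm.
Objective: 1/d_i = 1/f_obj - 1/d_o = 1/1.6 - 1/1.70 = 0.03676 cm^-1, so d_i = 27.200 cm.
m_obj = -d_i/d_o = -27.200/1.70 = -16.000.
Eyepiece angular magnification (image at near point): M_eye = 1 + D/f_e = 1 + 24/2.5 = 10.600.
Overall M = m_obj x M_eye = (-16.000)(10.600) = -169.60.
|M| = 169.60.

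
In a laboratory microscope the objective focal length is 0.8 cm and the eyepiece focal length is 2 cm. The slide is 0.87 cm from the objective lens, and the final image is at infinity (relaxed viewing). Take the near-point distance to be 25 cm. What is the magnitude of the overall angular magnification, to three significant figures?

Objective: 1/d_i = 1/f_obj - 1/d_o = 1/0.8 - 1/0.87 = 0.10057 cm^-1, so d_i = 9.943 cm.
m_obj = -d_i/d_o = -9.943/0.87 = -11.429.
Eyepiece angular magnification (image at infinity): M_eye = D/f_e = 25/2 = 12.500.
Overall M = m_obj x M_eye = (-11.429)(12.500) = -142.86.
|M| = 142.86.

143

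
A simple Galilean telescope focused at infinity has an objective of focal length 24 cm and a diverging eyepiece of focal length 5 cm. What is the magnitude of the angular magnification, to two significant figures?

4.8

|M| = f_obj/|f_eye| = 24/5 = 4.800.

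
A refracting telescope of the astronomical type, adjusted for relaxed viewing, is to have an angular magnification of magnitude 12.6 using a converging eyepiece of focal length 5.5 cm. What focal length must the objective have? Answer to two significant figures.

|M| = f_obj/|f_eye|, so f_obj = |M| x |f_eye| = 12.6 x 5.5 = 69.300 cm.

69 cm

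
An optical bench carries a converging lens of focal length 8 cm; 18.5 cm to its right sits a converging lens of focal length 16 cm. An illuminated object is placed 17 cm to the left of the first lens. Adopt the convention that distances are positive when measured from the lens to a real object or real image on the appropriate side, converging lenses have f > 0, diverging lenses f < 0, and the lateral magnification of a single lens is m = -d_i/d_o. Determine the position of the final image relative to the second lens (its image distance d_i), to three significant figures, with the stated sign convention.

Lens 1: 1/d_i1 = 1/f_1 - 1/d_o1 = 1/8 - 1/17 = 0.06618 cm^-1, so d_i1 = 15.111 cm.
The intermediate image is 15.111 cm to the right of lens 1, so d_o2 = L - d_i1 = 18.5 - 15.111 = 3.389 cm.
Lens 2: 1/d_i2 = 1/f_2 - 1/d_o2 = 1/16 - 1/(3.389) = -0.23258 cm^-1, so d_i2 = -4.300 cm.

-4.30 cm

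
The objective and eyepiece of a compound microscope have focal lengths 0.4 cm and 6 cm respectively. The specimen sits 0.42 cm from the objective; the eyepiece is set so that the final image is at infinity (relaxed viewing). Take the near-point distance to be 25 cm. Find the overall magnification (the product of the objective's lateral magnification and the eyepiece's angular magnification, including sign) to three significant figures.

-83.3

Objective: 1/d_i = 1/f_obj - 1/d_o = 1/0.4 - 1/0.42 = 0.11905 cm^-1, so d_i = 8.400 cm.
m_obj = -d_i/d_o = -8.400/0.42 = -20.000.
Eyepiece angular magnification (image at infinity): M_eye = D/f_e = 25/6 = 4.167.
Overall M = m_obj x M_eye = (-20.000)(4.167) = -83.33.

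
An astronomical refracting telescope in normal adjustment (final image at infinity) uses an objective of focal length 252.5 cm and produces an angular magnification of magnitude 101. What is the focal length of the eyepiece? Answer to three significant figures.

2.50 cm

|M| = f_obj/f_eye, so f_eye = f_obj/|M| = 252.5/101.0 = 2.500 cm.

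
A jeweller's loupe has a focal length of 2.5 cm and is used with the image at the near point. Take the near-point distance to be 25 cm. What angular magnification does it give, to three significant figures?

M = 1 + D/f = 1 + 25/2.5 = 11.000.

11.0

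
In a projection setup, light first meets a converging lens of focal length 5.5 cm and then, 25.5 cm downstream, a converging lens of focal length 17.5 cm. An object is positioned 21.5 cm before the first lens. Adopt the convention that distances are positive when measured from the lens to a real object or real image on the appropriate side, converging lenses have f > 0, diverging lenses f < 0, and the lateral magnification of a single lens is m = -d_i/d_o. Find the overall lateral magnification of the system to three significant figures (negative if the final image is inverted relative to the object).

9.87

Applying the thin-lens equation to the first lens, 1/5.5 = 1/21.5 + 1/d_i1, which gives d_i1 = 7.391 cm.
Its lateral magnification is m_1 = -d_i1/d_o1 = -(7.391)/21.5 = -0.3438.
Object distance for lens 2: d_o2 = 25.5 - 7.391 = 18.109 cm.
Applying the thin-lens equation again with f_2 = 17.5 cm and d_o2 = 18.109 cm gives d_i2 = 520.064 cm.
m_2 = -(520.064)/(18.109) = -28.7179.
Overall magnification: m = m_1 m_2 = 9.8718.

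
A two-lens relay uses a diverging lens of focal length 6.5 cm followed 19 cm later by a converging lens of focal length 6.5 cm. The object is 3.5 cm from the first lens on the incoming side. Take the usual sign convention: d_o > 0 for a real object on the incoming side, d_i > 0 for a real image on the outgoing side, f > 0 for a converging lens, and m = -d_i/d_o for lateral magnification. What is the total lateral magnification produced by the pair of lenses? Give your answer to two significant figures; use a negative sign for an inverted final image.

-0.29

Applying the thin-lens equation to the first lens, 1/(-6.5) = 1/3.5 + 1/d_i1, which gives d_i1 = -2.275 cm.
Its lateral magnification is m_1 = -d_i1/d_o1 = -(-2.275)/3.5 = 0.6500.
The intermediate image is virtual, 2.275 cm to the left of lens 1, so d_o2 = L - d_i1 = 19 - (-2.275) = 21.275 cm.
Applying the thin-lens equation again with f_2 = 6.5 cm and d_o2 = 21.275 cm gives d_i2 = 9.360 cm.
m_2 = -(9.360)/(21.275) = -0.4399.
Total m = m_1 x m_2 = (0.6500)(-0.4399) = -0.2860.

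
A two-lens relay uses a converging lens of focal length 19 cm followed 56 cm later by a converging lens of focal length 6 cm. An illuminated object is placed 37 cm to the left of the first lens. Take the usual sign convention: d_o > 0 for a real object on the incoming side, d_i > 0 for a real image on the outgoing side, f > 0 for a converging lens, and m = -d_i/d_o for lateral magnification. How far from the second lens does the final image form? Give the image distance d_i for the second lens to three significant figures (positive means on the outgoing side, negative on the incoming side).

Lens 1: 1/d_i1 = 1/f_1 - 1/d_o1 = 1/19 - 1/37 = 0.02560 cm^-1, so d_i1 = 39.056 cm.
Object distance for lens 2: d_o2 = 56 - 39.056 = 16.944 cm.
Lens 2: 1/d_i2 = 1/f_2 - 1/d_o2 = 1/6 - 1/(16.944) = 0.10765 cm^-1, so d_i2 = 9.289 cm.

9.29 cm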